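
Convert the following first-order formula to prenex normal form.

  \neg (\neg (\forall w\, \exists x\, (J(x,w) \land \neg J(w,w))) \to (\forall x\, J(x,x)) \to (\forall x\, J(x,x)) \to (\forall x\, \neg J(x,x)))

Rewrite implications/biconditionals: A → B as ¬A ∨ B.
  \neg (\neg \neg (\forall w\, \exists x\, (J(x,w) \land \neg J(w,w))) \lor \neg (\forall x\, J(x,x)) \lor \neg (\forall x\, J(x,x)) \lor (\forall x\, \neg J(x,x)))
Drive negations inward (¬∀x A ≡ ∃x ¬A, ¬∃x A ≡ ∀x ¬A, De Morgan for ∧/∨):
  (\exists w\, \forall x\, (\neg J(x,w) \lor J(w,w))) \land (\forall x\, J(x,x)) \land (\forall x\, J(x,x)) \land (\exists x\, J(x,x))
Standardize variables apart so no two quantifiers bind the same name: x↦b, x↦z1, x↦s.
  (\exists w\, \forall x\, (\neg J(x,w) \lor J(w,w))) \land (\forall b\, J(b,b)) \land (\forall z1\, J(z1,z1)) \land (\exists s\, J(s,s))
Pull the quantifiers to the front (each side's bound variable is not free in the other side):
  \exists w\, \forall x\, \forall b\, \forall z1\, \exists s\, ((\neg J(x,w) \lor J(w,w)) \land J(b,b) \land J(z1,z1) \land J(s,s))

\exists w\, \forall x\, \forall b\, \forall z1\, \exists s\, ((\neg J(x,w) \lor J(w,w)) \land J(b,b) \land J(z1,z1) \land J(s,s))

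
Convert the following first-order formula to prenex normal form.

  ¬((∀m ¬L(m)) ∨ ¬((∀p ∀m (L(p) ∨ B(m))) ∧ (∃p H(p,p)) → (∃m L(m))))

Rewrite implications/biconditionals: A → B as ¬A ∨ B.
  ¬((∀m ¬L(m)) ∨ ¬(¬((∀p ∀m (L(p) ∨ B(m))) ∧ (∃p H(p,p))) ∨ (∃m L(m))))
Drive negations inward (¬∀x A ≡ ∃x ¬A, ¬∃x A ≡ ∀x ¬A, De Morgan for ∧/∨):
  (∃m L(m)) ∧ ((∃p ∃m (¬L(p) ∧ ¬B(m))) ∨ (∀p ¬H(p,p)) ∨ (∃m L(m)))
Rename bound variables to avoid capture: m↦z1, p↦y, m↦z.
  (∃m L(m)) ∧ ((∃p ∃z1 (¬L(p) ∧ ¬B(z1))) ∨ (∀y ¬H(y,y)) ∨ (∃z L(z)))
Finally move all quantifiers to the prefix:
  ∃m ∃p ∃z1 ∀y ∃z (L(m) ∧ (¬L(p) ∧ ¬B(z1) ∨ ¬H(y,y) ∨ L(z)))

∃m ∃p ∃z1 ∀y ∃z (L(m) ∧ (¬L(p) ∧ ¬B(z1) ∨ ¬H(y,y) ∨ L(z)))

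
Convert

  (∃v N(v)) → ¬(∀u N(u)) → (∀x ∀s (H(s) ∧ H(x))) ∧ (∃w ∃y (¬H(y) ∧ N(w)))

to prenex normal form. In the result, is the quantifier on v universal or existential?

universal

First replace A → B with ¬A ∨ B.
  ¬(∃v N(v)) ∨ ¬¬(∀u N(u)) ∨ (∀x ∀s (H(s) ∧ H(x))) ∧ (∃w ∃y (¬H(y) ∧ N(w)))
Push ¬ through the quantifiers and connectives to reach negation normal form:
  (∀v ¬N(v)) ∨ (∀u N(u)) ∨ (∀x ∀s (H(s) ∧ H(x))) ∧ (∃w ∃y (¬H(y) ∧ N(w)))
Pull the quantifiers to the front (each side's bound variable is not free in the other side):
  ∀v ∀u ∀x ∀s ∃w ∃y (¬N(v) ∨ N(u) ∨ H(s) ∧ H(x) ∧ ¬H(y) ∧ N(w))
The quantifier ∃v sits under an odd number of negations (counting the antecedent side of each →), so it flips to ∀v.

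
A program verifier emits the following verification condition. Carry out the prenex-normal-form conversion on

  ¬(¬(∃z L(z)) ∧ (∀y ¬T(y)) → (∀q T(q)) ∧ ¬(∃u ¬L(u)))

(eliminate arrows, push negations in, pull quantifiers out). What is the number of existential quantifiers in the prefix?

2

First replace A → B with ¬A ∨ B.
  ¬(¬(¬(∃z L(z)) ∧ (∀y ¬T(y))) ∨ (∀q T(q)) ∧ ¬(∃u ¬L(u)))
Push ¬ through the quantifiers and connectives to reach negation normal form:
  (∀z ¬L(z)) ∧ (∀y ¬T(y)) ∧ ((∃q ¬T(q)) ∨ (∃u ¬L(u)))
All bound variables are already distinct, so no renaming is needed.
Finally move all quantifiers to the prefix:
  ∀z ∀y ∃q ∃u (¬L(z) ∧ ¬T(y) ∧ (¬T(q) ∨ ¬L(u)))
The prefix is ∀z ∀y ∃q ∃u: 2 universal, 2 existential.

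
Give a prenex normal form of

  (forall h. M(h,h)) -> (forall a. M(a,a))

First replace A → B with ¬A ∨ B.
  ~(forall h. M(h,h)) | (forall a. M(a,a))
Move each ¬ inward, flipping quantifiers it crosses:
  (exists h. ~M(h,h)) | (forall a. M(a,a))
All bound variables are already distinct, so no renaming is needed.
Pull the quantifiers to the front (each side's bound variable is not free in the other side):
  exists h. forall a. (~M(h,h) | M(a,a))

exists h. forall a. (~M(h,h) | M(a,a))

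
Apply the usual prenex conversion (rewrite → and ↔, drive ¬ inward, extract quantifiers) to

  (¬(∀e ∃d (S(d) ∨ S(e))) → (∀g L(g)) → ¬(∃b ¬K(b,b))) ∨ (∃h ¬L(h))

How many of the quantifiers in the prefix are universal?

First replace A → B with ¬A ∨ B.
  ¬¬(∀e ∃d (S(d) ∨ S(e))) ∨ ¬(∀g L(g)) ∨ ¬(∃b ¬K(b,b)) ∨ (∃h ¬L(h))
Push ¬ through the quantifiers and connectives to reach negation normal form:
  (∀e ∃d (S(d) ∨ S(e))) ∨ (∃g ¬L(g)) ∨ (∀b K(b,b)) ∨ (∃h ¬L(h))
Pull the quantifiers to the front (each side's bound variable is not free in the other side):
  ∀e ∃d ∃g ∀b ∃h (S(d) ∨ S(e) ∨ ¬L(g) ∨ K(b,b) ∨ ¬L(h))
The prefix is ∀e ∃d ∃g ∀b ∃h: 2 universal, 3 existential.

2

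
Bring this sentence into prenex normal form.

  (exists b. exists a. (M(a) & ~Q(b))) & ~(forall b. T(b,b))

Drive negations inward (¬∀x A ≡ ∃x ¬A, ¬∃x A ≡ ∀x ¬A, De Morgan for ∧/∨):
  (exists b. exists a. (M(a) & ~Q(b))) & (exists b. ~T(b,b))
Give each quantifier a distinct variable: b↦z.
  (exists b. exists a. (M(a) & ~Q(b))) & (exists z. ~T(z,z))
Extract every quantifier outward, since the variables are now distinct and don't occur free across branches:
  exists b. exists a. exists z. (M(a) & ~Q(b) & ~T(z,z))

exists b. exists a. exists z. (M(a) & ~Q(b) & ~T(z,z))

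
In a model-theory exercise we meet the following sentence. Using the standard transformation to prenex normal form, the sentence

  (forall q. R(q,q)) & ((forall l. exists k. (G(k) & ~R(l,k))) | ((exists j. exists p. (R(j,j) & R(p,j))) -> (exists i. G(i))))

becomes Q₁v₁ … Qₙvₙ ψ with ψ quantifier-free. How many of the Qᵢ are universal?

Rewrite implications/biconditionals: A → B as ¬A ∨ B.
  (forall q. R(q,q)) & ((forall l. exists k. (G(k) & ~R(l,k))) | ~(exists j. exists p. (R(j,j) & R(p,j))) | (exists i. G(i)))
Push ¬ through the quantifiers and connectives to reach negation normal form:
  (forall q. R(q,q)) & ((forall l. exists k. (G(k) & ~R(l,k))) | (forall j. forall p. (~R(j,j) | ~R(p,j))) | (exists i. G(i)))
All bound variables are already distinct, so no renaming is needed.
Extract every quantifier outward, since the variables are now distinct and don't occur free across branches:
  forall q. forall l. exists k. forall j. forall p. exists i. (R(q,q) & (G(k) & ~R(l,k) | ~R(j,j) | ~R(p,j) | G(i)))
The prefix is forall q forall l exists k forall j forall p exists i: 4 universal, 2 existential.

4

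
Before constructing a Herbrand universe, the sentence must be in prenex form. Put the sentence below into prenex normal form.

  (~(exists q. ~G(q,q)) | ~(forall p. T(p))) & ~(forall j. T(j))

forall q. exists p. exists j. ((G(q,q) | ~T(p)) & ~T(j))

Move each ¬ inward, flipping quantifiers it crosses:
  ((forall q. G(q,q)) | (exists p. ~T(p))) & (exists j. ~T(j))
All bound variables are already distinct, so no renaming is needed.
Pull the quantifiers to the front (each side's bound variable is not free in the other side):
  forall q. exists p. exists j. ((G(q,q) | ~T(p)) & ~T(j))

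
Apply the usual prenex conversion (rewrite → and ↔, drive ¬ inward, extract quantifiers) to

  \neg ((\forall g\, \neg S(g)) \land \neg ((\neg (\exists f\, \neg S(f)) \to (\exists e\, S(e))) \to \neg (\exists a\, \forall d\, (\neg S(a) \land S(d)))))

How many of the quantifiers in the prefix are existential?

Eliminate → and ↔ using ¬ and ∨.
  \neg ((\forall g\, \neg S(g)) \land \neg (\neg (\neg \neg (\exists f\, \neg S(f)) \lor (\exists e\, S(e))) \lor \neg (\exists a\, \forall d\, (\neg S(a) \land S(d)))))
Push ¬ through the quantifiers and connectives to reach negation normal form:
  (\exists g\, S(g)) \lor (\forall f\, S(f)) \land (\forall e\, \neg S(e)) \lor (\forall a\, \exists d\, (S(a) \lor \neg S(d)))
Finally move all quantifiers to the prefix:
  \exists g\, \forall f\, \forall e\, \forall a\, \exists d\, (S(g) \lor S(f) \land \neg S(e) \lor S(a) \lor \neg S(d))
The prefix is \exists g \forall f \forall e \forall a \exists d: 3 universal, 2 existential.

2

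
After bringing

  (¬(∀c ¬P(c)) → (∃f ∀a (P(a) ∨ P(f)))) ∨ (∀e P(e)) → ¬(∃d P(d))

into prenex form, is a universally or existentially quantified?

Eliminate → and ↔ using ¬ and ∨.
  ¬(¬¬(∀c ¬P(c)) ∨ (∃f ∀a (P(a) ∨ P(f))) ∨ (∀e P(e))) ∨ ¬(∃d P(d))
Drive negations inward (¬∀x A ≡ ∃x ¬A, ¬∃x A ≡ ∀x ¬A, De Morgan for ∧/∨):
  (∃c P(c)) ∧ (∀f ∃a (¬P(a) ∧ ¬P(f))) ∧ (∃e ¬P(e)) ∨ (∀d ¬P(d))
All bound variables are already distinct, so no renaming is needed.
Pull the quantifiers to the front (each side's bound variable is not free in the other side):
  ∃c ∀f ∃a ∃e ∀d (P(c) ∧ ¬P(a) ∧ ¬P(f) ∧ ¬P(e) ∨ ¬P(d))
The quantifier ∀a sits under an odd number of negations (counting the antecedent side of each →), so it flips to ∃a.

existential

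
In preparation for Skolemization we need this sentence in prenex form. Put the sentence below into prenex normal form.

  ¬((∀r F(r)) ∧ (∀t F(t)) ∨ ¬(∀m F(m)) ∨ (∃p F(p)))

∃r ∃t ∀m ∀p ((¬F(r) ∨ ¬F(t)) ∧ F(m) ∧ ¬F(p))

Move each ¬ inward, flipping quantifiers it crosses:
  ((∃r ¬F(r)) ∨ (∃t ¬F(t))) ∧ (∀m F(m)) ∧ (∀p ¬F(p))
All bound variables are already distinct, so no renaming is needed.
Pull the quantifiers to the front (each side's bound variable is not free in the other side):
  ∃r ∃t ∀m ∀p ((¬F(r) ∨ ¬F(t)) ∧ F(m) ∧ ¬F(p))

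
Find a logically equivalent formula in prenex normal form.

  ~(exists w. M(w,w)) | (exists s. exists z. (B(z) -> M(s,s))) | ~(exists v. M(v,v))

First replace A → B with ¬A ∨ B.
  ~(exists w. M(w,w)) | (exists s. exists z. (~B(z) | M(s,s))) | ~(exists v. M(v,v))
Push ¬ through the quantifiers and connectives to reach negation normal form:
  (forall w. ~M(w,w)) | (exists s. exists z. (~B(z) | M(s,s))) | (forall v. ~M(v,v))
All bound variables are already distinct, so no renaming is needed.
Finally move all quantifiers to the prefix:
  forall w. exists s. exists z. forall v. (~M(w,w) | ~B(z) | M(s,s) | ~M(v,v))

forall w. exists s. exists z. forall v. (~M(w,w) | ~B(z) | M(s,s) | ~M(v,v))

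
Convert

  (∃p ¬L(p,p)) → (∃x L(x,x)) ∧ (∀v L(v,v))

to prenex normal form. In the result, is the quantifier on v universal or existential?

Rewrite implications/biconditionals: A → B as ¬A ∨ B.
  ¬(∃p ¬L(p,p)) ∨ (∃x L(x,x)) ∧ (∀v L(v,v))
Push ¬ through the quantifiers and connectives to reach negation normal form:
  (∀p L(p,p)) ∨ (∃x L(x,x)) ∧ (∀v L(v,v))
Pull the quantifiers to the front (each side's bound variable is not free in the other side):
  ∀p ∃x ∀v (L(p,p) ∨ L(x,x) ∧ L(v,v))
The quantifier ∀v sits under an even number of negations (counting the antecedent side of each →), so it remains universal.

universal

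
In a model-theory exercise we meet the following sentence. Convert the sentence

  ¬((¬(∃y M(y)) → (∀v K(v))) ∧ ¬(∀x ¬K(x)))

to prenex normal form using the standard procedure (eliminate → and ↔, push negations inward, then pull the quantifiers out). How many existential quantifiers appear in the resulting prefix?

Rewrite implications/biconditionals: A → B as ¬A ∨ B.
  ¬((¬¬(∃y M(y)) ∨ (∀v K(v))) ∧ ¬(∀x ¬K(x)))
Move each ¬ inward, flipping quantifiers it crosses:
  (∀y ¬M(y)) ∧ (∃v ¬K(v)) ∨ (∀x ¬K(x))
All bound variables are already distinct, so no renaming is needed.
Pull the quantifiers to the front (each side's bound variable is not free in the other side):
  ∀y ∃v ∀x (¬M(y) ∧ ¬K(v) ∨ ¬K(x))
The prefix is ∀y ∃v ∀x: 2 universal, 1 existential.

1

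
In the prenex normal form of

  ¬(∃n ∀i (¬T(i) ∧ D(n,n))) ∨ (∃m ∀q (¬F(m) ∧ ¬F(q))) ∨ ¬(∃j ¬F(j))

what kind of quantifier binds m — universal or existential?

Drive negations inward (¬∀x A ≡ ∃x ¬A, ¬∃x A ≡ ∀x ¬A, De Morgan for ∧/∨):
  (∀n ∃i (T(i) ∨ ¬D(n,n))) ∨ (∃m ∀q (¬F(m) ∧ ¬F(q))) ∨ (∀j F(j))
All bound variables are already distinct, so no renaming is needed.
Finally move all quantifiers to the prefix:
  ∀n ∃i ∃m ∀q ∀j (T(i) ∨ ¬D(n,n) ∨ ¬F(m) ∧ ¬F(q) ∨ F(j))
The quantifier ∃m sits under an even number of negations, so it remains existential.

existential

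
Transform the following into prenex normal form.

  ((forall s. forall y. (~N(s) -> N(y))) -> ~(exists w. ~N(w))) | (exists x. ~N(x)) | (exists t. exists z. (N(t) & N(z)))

First replace A → B with ¬A ∨ B.
  ~(forall s. forall y. (~~N(s) | N(y))) | ~(exists w. ~N(w)) | (exists x. ~N(x)) | (exists t. exists z. (N(t) & N(z)))
Push ¬ through the quantifiers and connectives to reach negation normal form:
  (exists s. exists y. (~N(s) & ~N(y))) | (forall w. N(w)) | (exists x. ~N(x)) | (exists t. exists z. (N(t) & N(z)))
All bound variables are already distinct, so no renaming is needed.
Extract every quantifier outward, since the variables are now distinct and don't occur free across branches:
  exists s. exists y. forall w. exists x. exists t. exists z. (~N(s) & ~N(y) | N(w) | ~N(x) | N(t) & N(z))

exists s. exists y. forall w. exists x. exists t. exists z. (~N(s) & ~N(y) | N(w) | ~N(x) | N(t) & N(z))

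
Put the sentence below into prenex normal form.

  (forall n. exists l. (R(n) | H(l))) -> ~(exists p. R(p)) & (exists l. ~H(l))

First replace A → B with ¬A ∨ B.
  ~(forall n. exists l. (R(n) | H(l))) | ~(exists p. R(p)) & (exists l. ~H(l))
Drive negations inward (¬∀x A ≡ ∃x ¬A, ¬∃x A ≡ ∀x ¬A, De Morgan for ∧/∨):
  (exists n. forall l. (~R(n) & ~H(l))) | (forall p. ~R(p)) & (exists l. ~H(l))
Standardize variables apart so no two quantifiers bind the same name: l↦w1.
  (exists n. forall l. (~R(n) & ~H(l))) | (forall p. ~R(p)) & (exists w1. ~H(w1))
Pull the quantifiers to the front (each side's bound variable is not free in the other side):
  exists n. forall l. forall p. exists w1. (~R(n) & ~H(l) | ~R(p) & ~H(w1))

exists n. forall l. forall p. exists w1. (~R(n) & ~H(l) | ~R(p) & ~H(w1))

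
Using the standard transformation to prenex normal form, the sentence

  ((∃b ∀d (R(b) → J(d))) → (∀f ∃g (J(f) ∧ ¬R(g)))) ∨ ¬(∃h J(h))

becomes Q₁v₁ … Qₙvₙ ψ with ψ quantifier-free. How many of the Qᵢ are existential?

First replace A → B with ¬A ∨ B.
  ¬(∃b ∀d (¬R(b) ∨ J(d))) ∨ (∀f ∃g (J(f) ∧ ¬R(g))) ∨ ¬(∃h J(h))
Move each ¬ inward, flipping quantifiers it crosses:
  (∀b ∃d (R(b) ∧ ¬J(d))) ∨ (∀f ∃g (J(f) ∧ ¬R(g))) ∨ (∀h ¬J(h))
All bound variables are already distinct, so no renaming is needed.
Extract every quantifier outward, since the variables are now distinct and don't occur free across branches:
  ∀b ∃d ∀f ∃g ∀h (R(b) ∧ ¬J(d) ∨ J(f) ∧ ¬R(g) ∨ ¬J(h))
The prefix is ∀b ∃d ∀f ∃g ∀h: 3 universal, 2 existential.

2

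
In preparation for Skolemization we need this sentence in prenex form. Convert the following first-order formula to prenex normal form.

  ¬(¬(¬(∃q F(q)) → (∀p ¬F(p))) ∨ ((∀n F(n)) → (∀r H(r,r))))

∃q ∀p ∀n ∃r ((F(q) ∨ ¬F(p)) ∧ F(n) ∧ ¬H(r,r))

Rewrite implications/biconditionals: A → B as ¬A ∨ B.
  ¬(¬(¬¬(∃q F(q)) ∨ (∀p ¬F(p))) ∨ ¬(∀n F(n)) ∨ (∀r H(r,r)))
Push ¬ through the quantifiers and connectives to reach negation normal form:
  ((∃q F(q)) ∨ (∀p ¬F(p))) ∧ (∀n F(n)) ∧ (∃r ¬H(r,r))
All bound variables are already distinct, so no renaming is needed.
Finally move all quantifiers to the prefix:
  ∃q ∀p ∀n ∃r ((F(q) ∨ ¬F(p)) ∧ F(n) ∧ ¬H(r,r))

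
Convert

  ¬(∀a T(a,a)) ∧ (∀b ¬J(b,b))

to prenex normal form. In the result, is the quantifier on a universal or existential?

existential

Move each ¬ inward, flipping quantifiers it crosses:
  (∃a ¬T(a,a)) ∧ (∀b ¬J(b,b))
All bound variables are already distinct, so no renaming is needed.
Pull the quantifiers to the front (each side's bound variable is not free in the other side):
  ∃a ∀b (¬T(a,a) ∧ ¬J(b,b))
The quantifier ∀a sits under an odd number of negations, so it flips to ∃a.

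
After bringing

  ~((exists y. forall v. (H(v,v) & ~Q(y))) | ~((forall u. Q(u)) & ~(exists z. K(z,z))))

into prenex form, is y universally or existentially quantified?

universal

Push ¬ through the quantifiers and connectives to reach negation normal form:
  (forall y. exists v. (~H(v,v) | Q(y))) & (forall u. Q(u)) & (forall z. ~K(z,z))
Extract every quantifier outward, since the variables are now distinct and don't occur free across branches:
  forall y. exists v. forall u. forall z. ((~H(v,v) | Q(y)) & Q(u) & ~K(z,z))
The quantifier exists y sits under an odd number of negations, so it flips to forall y.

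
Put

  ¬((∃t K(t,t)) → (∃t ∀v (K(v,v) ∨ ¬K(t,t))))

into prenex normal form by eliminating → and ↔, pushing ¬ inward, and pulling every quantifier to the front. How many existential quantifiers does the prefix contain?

2

Rewrite implications/biconditionals: A → B as ¬A ∨ B.
  ¬(¬(∃t K(t,t)) ∨ (∃t ∀v (K(v,v) ∨ ¬K(t,t))))
Drive negations inward (¬∀x A ≡ ∃x ¬A, ¬∃x A ≡ ∀x ¬A, De Morgan for ∧/∨):
  (∃t K(t,t)) ∧ (∀t ∃v (¬K(v,v) ∧ K(t,t)))
Give each quantifier a distinct variable: t↦q.
  (∃t K(t,t)) ∧ (∀q ∃v (¬K(v,v) ∧ K(q,q)))
Extract every quantifier outward, since the variables are now distinct and don't occur free across branches:
  ∃t ∀q ∃v (K(t,t) ∧ ¬K(v,v) ∧ K(q,q))
The prefix is ∃t ∀q ∃v: 1 universal, 2 existential.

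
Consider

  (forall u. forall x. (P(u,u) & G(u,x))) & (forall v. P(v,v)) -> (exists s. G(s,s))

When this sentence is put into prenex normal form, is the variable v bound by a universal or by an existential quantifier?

existential

First replace A → B with ¬A ∨ B.
  ~((forall u. forall x. (P(u,u) & G(u,x))) & (forall v. P(v,v))) | (exists s. G(s,s))
Push ¬ through the quantifiers and connectives to reach negation normal form:
  (exists u. exists x. (~P(u,u) | ~G(u,x))) | (exists v. ~P(v,v)) | (exists s. G(s,s))
All bound variables are already distinct, so no renaming is needed.
Extract every quantifier outward, since the variables are now distinct and don't occur free across branches:
  exists u. exists x. exists v. exists s. (~P(u,u) | ~G(u,x) | ~P(v,v) | G(s,s))
The quantifier forall v sits under an odd number of negations (counting the antecedent side of each →), so it flips to exists v.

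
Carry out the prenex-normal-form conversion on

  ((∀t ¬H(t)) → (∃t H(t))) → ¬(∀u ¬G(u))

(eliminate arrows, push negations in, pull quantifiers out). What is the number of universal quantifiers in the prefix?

First replace A → B with ¬A ∨ B.
  ¬(¬(∀t ¬H(t)) ∨ (∃t H(t))) ∨ ¬(∀u ¬G(u))
Move each ¬ inward, flipping quantifiers it crosses:
  (∀t ¬H(t)) ∧ (∀t ¬H(t)) ∨ (∃u G(u))
Give each quantifier a distinct variable: t↦v1.
  (∀t ¬H(t)) ∧ (∀v1 ¬H(v1)) ∨ (∃u G(u))
Finally move all quantifiers to the prefix:
  ∀t ∀v1 ∃u (¬H(t) ∧ ¬H(v1) ∨ G(u))
The prefix is ∀t ∀v1 ∃u: 2 universal, 1 existential.

2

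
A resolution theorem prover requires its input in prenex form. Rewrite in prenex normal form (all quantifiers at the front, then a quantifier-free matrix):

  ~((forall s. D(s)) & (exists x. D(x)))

Drive negations inward (¬∀x A ≡ ∃x ¬A, ¬∃x A ≡ ∀x ¬A, De Morgan for ∧/∨):
  (exists s. ~D(s)) | (forall x. ~D(x))
All bound variables are already distinct, so no renaming is needed.
Pull the quantifiers to the front (each side's bound variable is not free in the other side):
  exists s. forall x. (~D(s) | ~D(x))

exists s. forall x. (~D(s) | ~D(x))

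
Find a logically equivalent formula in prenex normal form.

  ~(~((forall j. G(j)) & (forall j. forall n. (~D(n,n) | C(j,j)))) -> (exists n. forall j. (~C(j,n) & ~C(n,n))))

First replace A → B with ¬A ∨ B.
  ~(~~((forall j. G(j)) & (forall j. forall n. (~D(n,n) | C(j,j)))) | (exists n. forall j. (~C(j,n) & ~C(n,n))))
Drive negations inward (¬∀x A ≡ ∃x ¬A, ¬∃x A ≡ ∀x ¬A, De Morgan for ∧/∨):
  ((exists j. ~G(j)) | (exists j. exists n. (D(n,n) & ~C(j,j)))) & (forall n. exists j. (C(j,n) | C(n,n)))
Rename bound variables to avoid capture: j↦p, n↦b, j↦y.
  ((exists j. ~G(j)) | (exists p. exists n. (D(n,n) & ~C(p,p)))) & (forall b. exists y. (C(y,b) | C(b,b)))
Extract every quantifier outward, since the variables are now distinct and don't occur free across branches:
  exists j. exists p. exists n. forall b. exists y. ((~G(j) | D(n,n) & ~C(p,p)) & (C(y,b) | C(b,b)))

exists j. exists p. exists n. forall b. exists y. ((~G(j) | D(n,n) & ~C(p,p)) & (C(y,b) | C(b,b)))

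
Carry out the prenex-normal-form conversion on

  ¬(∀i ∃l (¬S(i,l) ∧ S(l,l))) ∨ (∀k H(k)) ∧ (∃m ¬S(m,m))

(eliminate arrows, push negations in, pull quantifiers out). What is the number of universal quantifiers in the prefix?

Move each ¬ inward, flipping quantifiers it crosses:
  (∃i ∀l (S(i,l) ∨ ¬S(l,l))) ∨ (∀k H(k)) ∧ (∃m ¬S(m,m))
Pull the quantifiers to the front (each side's bound variable is not free in the other side):
  ∃i ∀l ∀k ∃m (S(i,l) ∨ ¬S(l,l) ∨ H(k) ∧ ¬S(m,m))
The prefix is ∃i ∀l ∀k ∃m: 2 universal, 2 existential.

2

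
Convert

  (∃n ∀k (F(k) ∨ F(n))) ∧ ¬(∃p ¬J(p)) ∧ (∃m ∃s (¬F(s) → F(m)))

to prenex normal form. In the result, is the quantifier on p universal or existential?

universal

First replace A → B with ¬A ∨ B.
  (∃n ∀k (F(k) ∨ F(n))) ∧ ¬(∃p ¬J(p)) ∧ (∃m ∃s (¬¬F(s) ∨ F(m)))
Push ¬ through the quantifiers and connectives to reach negation normal form:
  (∃n ∀k (F(k) ∨ F(n))) ∧ (∀p J(p)) ∧ (∃m ∃s (F(s) ∨ F(m)))
Pull the quantifiers to the front (each side's bound variable is not free in the other side):
  ∃n ∀k ∀p ∃m ∃s ((F(k) ∨ F(n)) ∧ J(p) ∧ (F(s) ∨ F(m)))
The quantifier ∃p sits under an odd number of negations (counting the antecedent side of each →), so it flips to ∀p.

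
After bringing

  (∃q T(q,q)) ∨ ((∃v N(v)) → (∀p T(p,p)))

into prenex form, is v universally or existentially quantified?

universal

Eliminate → and ↔ using ¬ and ∨.
  (∃q T(q,q)) ∨ ¬(∃v N(v)) ∨ (∀p T(p,p))
Move each ¬ inward, flipping quantifiers it crosses:
  (∃q T(q,q)) ∨ (∀v ¬N(v)) ∨ (∀p T(p,p))
Extract every quantifier outward, since the variables are now distinct and don't occur free across branches:
  ∃q ∀v ∀p (T(q,q) ∨ ¬N(v) ∨ T(p,p))
The quantifier ∃v sits under an odd number of negations (counting the antecedent side of each →), so it flips to ∀v.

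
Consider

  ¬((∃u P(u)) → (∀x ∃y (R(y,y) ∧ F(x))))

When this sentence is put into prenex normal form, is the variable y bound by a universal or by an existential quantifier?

Rewrite implications/biconditionals: A → B as ¬A ∨ B.
  ¬(¬(∃u P(u)) ∨ (∀x ∃y (R(y,y) ∧ F(x))))
Drive negations inward (¬∀x A ≡ ∃x ¬A, ¬∃x A ≡ ∀x ¬A, De Morgan for ∧/∨):
  (∃u P(u)) ∧ (∃x ∀y (¬R(y,y) ∨ ¬F(x)))
All bound variables are already distinct, so no renaming is needed.
Finally move all quantifiers to the prefix:
  ∃u ∃x ∀y (P(u) ∧ (¬R(y,y) ∨ ¬F(x)))
The quantifier ∃y sits under an odd number of negations (counting the antecedent side of each →), so it flips to ∀y.

universal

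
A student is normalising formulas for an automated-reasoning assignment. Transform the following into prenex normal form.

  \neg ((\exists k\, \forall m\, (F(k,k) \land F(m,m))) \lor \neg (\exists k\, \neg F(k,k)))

Push ¬ through the quantifiers and connectives to reach negation normal form:
  (\forall k\, \exists m\, (\neg F(k,k) \lor \neg F(m,m))) \land (\exists k\, \neg F(k,k))
Rename bound variables to avoid capture: k↦y1.
  (\forall k\, \exists m\, (\neg F(k,k) \lor \neg F(m,m))) \land (\exists y1\, \neg F(y1,y1))
Pull the quantifiers to the front (each side's bound variable is not free in the other side):
  \forall k\, \exists m\, \exists y1\, ((\neg F(k,k) \lor \neg F(m,m)) \land \neg F(y1,y1))

\forall k\, \exists m\, \exists y1\, ((\neg F(k,k) \lor \neg F(m,m)) \land \neg F(y1,y1))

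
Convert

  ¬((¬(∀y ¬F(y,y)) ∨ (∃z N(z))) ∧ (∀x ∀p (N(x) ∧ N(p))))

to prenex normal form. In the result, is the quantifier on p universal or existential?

existential

Drive negations inward (¬∀x A ≡ ∃x ¬A, ¬∃x A ≡ ∀x ¬A, De Morgan for ∧/∨):
  (∀y ¬F(y,y)) ∧ (∀z ¬N(z)) ∨ (∃x ∃p (¬N(x) ∨ ¬N(p)))
All bound variables are already distinct, so no renaming is needed.
Pull the quantifiers to the front (each side's bound variable is not free in the other side):
  ∀y ∀z ∃x ∃p (¬F(y,y) ∧ ¬N(z) ∨ ¬N(x) ∨ ¬N(p))
The quantifier ∀p sits under an odd number of negations, so it flips to ∃p.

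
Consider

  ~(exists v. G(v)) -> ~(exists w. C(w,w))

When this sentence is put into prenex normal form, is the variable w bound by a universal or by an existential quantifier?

First replace A → B with ¬A ∨ B.
  ~~(exists v. G(v)) | ~(exists w. C(w,w))
Drive negations inward (¬∀x A ≡ ∃x ¬A, ¬∃x A ≡ ∀x ¬A, De Morgan for ∧/∨):
  (exists v. G(v)) | (forall w. ~C(w,w))
Extract every quantifier outward, since the variables are now distinct and don't occur free across branches:
  exists v. forall w. (G(v) | ~C(w,w))
The quantifier exists w sits under an odd number of negations (counting the antecedent side of each →), so it flips to forall w.

universal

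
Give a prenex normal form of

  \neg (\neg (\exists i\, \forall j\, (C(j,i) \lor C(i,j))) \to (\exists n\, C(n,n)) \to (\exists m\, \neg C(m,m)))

First replace A → B with ¬A ∨ B.
  \neg (\neg \neg (\exists i\, \forall j\, (C(j,i) \lor C(i,j))) \lor \neg (\exists n\, C(n,n)) \lor (\exists m\, \neg C(m,m)))
Drive negations inward (¬∀x A ≡ ∃x ¬A, ¬∃x A ≡ ∀x ¬A, De Morgan for ∧/∨):
  (\forall i\, \exists j\, (\neg C(j,i) \land \neg C(i,j))) \land (\exists n\, C(n,n)) \land (\forall m\, C(m,m))
All bound variables are already distinct, so no renaming is needed.
Pull the quantifiers to the front (each side's bound variable is not free in the other side):
  \forall i\, \exists j\, \exists n\, \forall m\, (\neg C(j,i) \land \neg C(i,j) \land C(n,n) \land C(m,m))

\forall i\, \exists j\, \exists n\, \forall m\, (\neg C(j,i) \land \neg C(i,j) \land C(n,n) \land C(m,m))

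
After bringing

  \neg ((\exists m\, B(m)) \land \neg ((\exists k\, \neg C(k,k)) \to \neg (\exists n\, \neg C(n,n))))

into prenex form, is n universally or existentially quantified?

First replace A → B with ¬A ∨ B.
  \neg ((\exists m\, B(m)) \land \neg (\neg (\exists k\, \neg C(k,k)) \lor \neg (\exists n\, \neg C(n,n))))
Move each ¬ inward, flipping quantifiers it crosses:
  (\forall m\, \neg B(m)) \lor (\forall k\, C(k,k)) \lor (\forall n\, C(n,n))
All bound variables are already distinct, so no renaming is needed.
Finally move all quantifiers to the prefix:
  \forall m\, \forall k\, \forall n\, (\neg B(m) \lor C(k,k) \lor C(n,n))
The quantifier \exists n sits under an odd number of negations (counting the antecedent side of each →), so it flips to \forall n.

universal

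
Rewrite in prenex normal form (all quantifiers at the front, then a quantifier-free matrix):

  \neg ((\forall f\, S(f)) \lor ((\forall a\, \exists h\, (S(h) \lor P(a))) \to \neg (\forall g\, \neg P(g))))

\exists f\, \forall a\, \exists h\, \forall g\, (\neg S(f) \land (S(h) \lor P(a)) \land \neg P(g))

Eliminate → and ↔ using ¬ and ∨.
  \neg ((\forall f\, S(f)) \lor \neg (\forall a\, \exists h\, (S(h) \lor P(a))) \lor \neg (\forall g\, \neg P(g)))
Drive negations inward (¬∀x A ≡ ∃x ¬A, ¬∃x A ≡ ∀x ¬A, De Morgan for ∧/∨):
  (\exists f\, \neg S(f)) \land (\forall a\, \exists h\, (S(h) \lor P(a))) \land (\forall g\, \neg P(g))
All bound variables are already distinct, so no renaming is needed.
Pull the quantifiers to the front (each side's bound variable is not free in the other side):
  \exists f\, \forall a\, \exists h\, \forall g\, (\neg S(f) \land (S(h) \lor P(a)) \land \neg P(g))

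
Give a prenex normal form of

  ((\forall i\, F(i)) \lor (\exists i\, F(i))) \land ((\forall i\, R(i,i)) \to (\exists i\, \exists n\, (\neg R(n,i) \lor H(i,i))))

First replace A → B with ¬A ∨ B.
  ((\forall i\, F(i)) \lor (\exists i\, F(i))) \land (\neg (\forall i\, R(i,i)) \lor (\exists i\, \exists n\, (\neg R(n,i) \lor H(i,i))))
Push ¬ through the quantifiers and connectives to reach negation normal form:
  ((\forall i\, F(i)) \lor (\exists i\, F(i))) \land ((\exists i\, \neg R(i,i)) \lor (\exists i\, \exists n\, (\neg R(n,i) \lor H(i,i))))
Rename bound variables to avoid capture: i↦r, i↦v1, i↦p.
  ((\forall i\, F(i)) \lor (\exists r\, F(r))) \land ((\exists v1\, \neg R(v1,v1)) \lor (\exists p\, \exists n\, (\neg R(n,p) \lor H(p,p))))
Pull the quantifiers to the front (each side's bound variable is not free in the other side):
  \forall i\, \exists r\, \exists v1\, \exists p\, \exists n\, ((F(i) \lor F(r)) \land (\neg R(v1,v1) \lor \neg R(n,p) \lor H(p,p)))

\forall i\, \exists r\, \exists v1\, \exists p\, \exists n\, ((F(i) \lor F(r)) \land (\neg R(v1,v1) \lor \neg R(n,p) \lor H(p,p)))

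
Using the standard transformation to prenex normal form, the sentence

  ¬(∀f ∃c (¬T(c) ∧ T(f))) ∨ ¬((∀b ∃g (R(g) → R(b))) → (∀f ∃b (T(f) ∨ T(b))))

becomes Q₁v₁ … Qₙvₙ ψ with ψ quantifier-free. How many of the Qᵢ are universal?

Eliminate → and ↔ using ¬ and ∨.
  ¬(∀f ∃c (¬T(c) ∧ T(f))) ∨ ¬(¬(∀b ∃g (¬R(g) ∨ R(b))) ∨ (∀f ∃b (T(f) ∨ T(b))))
Drive negations inward (¬∀x A ≡ ∃x ¬A, ¬∃x A ≡ ∀x ¬A, De Morgan for ∧/∨):
  (∃f ∀c (T(c) ∨ ¬T(f))) ∨ (∀b ∃g (¬R(g) ∨ R(b))) ∧ (∃f ∀b (¬T(f) ∧ ¬T(b)))
Give each quantifier a distinct variable: f↦a, b↦u.
  (∃f ∀c (T(c) ∨ ¬T(f))) ∨ (∀b ∃g (¬R(g) ∨ R(b))) ∧ (∃a ∀u (¬T(a) ∧ ¬T(u)))
Finally move all quantifiers to the prefix:
  ∃f ∀c ∀b ∃g ∃a ∀u (T(c) ∨ ¬T(f) ∨ (¬R(g) ∨ R(b)) ∧ ¬T(a) ∧ ¬T(u))
The prefix is ∃f ∀c ∀b ∃g ∃a ∀u: 3 universal, 3 existential.

3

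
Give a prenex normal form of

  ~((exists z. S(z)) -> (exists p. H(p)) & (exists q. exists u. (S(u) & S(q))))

exists z. forall p. forall q. forall u. (S(z) & (~H(p) | ~S(u) | ~S(q)))

Rewrite implications/biconditionals: A → B as ¬A ∨ B.
  ~(~(exists z. S(z)) | (exists p. H(p)) & (exists q. exists u. (S(u) & S(q))))
Move each ¬ inward, flipping quantifiers it crosses:
  (exists z. S(z)) & ((forall p. ~H(p)) | (forall q. forall u. (~S(u) | ~S(q))))
All bound variables are already distinct, so no renaming is needed.
Pull the quantifiers to the front (each side's bound variable is not free in the other side):
  exists z. forall p. forall q. forall u. (S(z) & (~H(p) | ~S(u) | ~S(q)))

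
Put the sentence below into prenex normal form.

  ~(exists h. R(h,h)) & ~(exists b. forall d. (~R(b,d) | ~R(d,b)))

forall h. forall b. exists d. (~R(h,h) & R(b,d) & R(d,b))

Move each ¬ inward, flipping quantifiers it crosses:
  (forall h. ~R(h,h)) & (forall b. exists d. (R(b,d) & R(d,b)))
All bound variables are already distinct, so no renaming is needed.
Extract every quantifier outward, since the variables are now distinct and don't occur free across branches:
  forall h. forall b. exists d. (~R(h,h) & R(b,d) & R(d,b))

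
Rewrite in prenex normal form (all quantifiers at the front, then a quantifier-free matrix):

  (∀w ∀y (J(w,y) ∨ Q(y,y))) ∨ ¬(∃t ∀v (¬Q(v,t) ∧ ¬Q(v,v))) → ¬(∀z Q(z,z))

∃w ∃y ∃t ∀v ∃z (¬J(w,y) ∧ ¬Q(y,y) ∧ ¬Q(v,t) ∧ ¬Q(v,v) ∨ ¬Q(z,z))

Rewrite implications/biconditionals: A → B as ¬A ∨ B.
  ¬((∀w ∀y (J(w,y) ∨ Q(y,y))) ∨ ¬(∃t ∀v (¬Q(v,t) ∧ ¬Q(v,v)))) ∨ ¬(∀z Q(z,z))
Move each ¬ inward, flipping quantifiers it crosses:
  (∃w ∃y (¬J(w,y) ∧ ¬Q(y,y))) ∧ (∃t ∀v (¬Q(v,t) ∧ ¬Q(v,v))) ∨ (∃z ¬Q(z,z))
Pull the quantifiers to the front (each side's bound variable is not free in the other side):
  ∃w ∃y ∃t ∀v ∃z (¬J(w,y) ∧ ¬Q(y,y) ∧ ¬Q(v,t) ∧ ¬Q(v,v) ∨ ¬Q(z,z))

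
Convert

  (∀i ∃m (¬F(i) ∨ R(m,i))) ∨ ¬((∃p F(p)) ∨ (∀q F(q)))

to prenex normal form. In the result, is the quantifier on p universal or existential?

universal

Move each ¬ inward, flipping quantifiers it crosses:
  (∀i ∃m (¬F(i) ∨ R(m,i))) ∨ (∀p ¬F(p)) ∧ (∃q ¬F(q))
Extract every quantifier outward, since the variables are now distinct and don't occur free across branches:
  ∀i ∃m ∀p ∃q (¬F(i) ∨ R(m,i) ∨ ¬F(p) ∧ ¬F(q))
The quantifier ∃p sits under an odd number of negations, so it flips to ∀p.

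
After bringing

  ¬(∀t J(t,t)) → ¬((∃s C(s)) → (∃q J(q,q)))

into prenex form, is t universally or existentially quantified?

Eliminate → and ↔ using ¬ and ∨.
  ¬¬(∀t J(t,t)) ∨ ¬(¬(∃s C(s)) ∨ (∃q J(q,q)))
Drive negations inward (¬∀x A ≡ ∃x ¬A, ¬∃x A ≡ ∀x ¬A, De Morgan for ∧/∨):
  (∀t J(t,t)) ∨ (∃s C(s)) ∧ (∀q ¬J(q,q))
All bound variables are already distinct, so no renaming is needed.
Pull the quantifiers to the front (each side's bound variable is not free in the other side):
  ∀t ∃s ∀q (J(t,t) ∨ C(s) ∧ ¬J(q,q))
The quantifier ∀t sits under an even number of negations (counting the antecedent side of each →), so it remains universal.

universal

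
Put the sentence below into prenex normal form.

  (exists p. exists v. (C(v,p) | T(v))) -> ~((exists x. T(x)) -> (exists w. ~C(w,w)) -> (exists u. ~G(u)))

Eliminate → and ↔ using ¬ and ∨.
  ~(exists p. exists v. (C(v,p) | T(v))) | ~(~(exists x. T(x)) | ~(exists w. ~C(w,w)) | (exists u. ~G(u)))
Move each ¬ inward, flipping quantifiers it crosses:
  (forall p. forall v. (~C(v,p) & ~T(v))) | (exists x. T(x)) & (exists w. ~C(w,w)) & (forall u. G(u))
All bound variables are already distinct, so no renaming is needed.
Finally move all quantifiers to the prefix:
  forall p. forall v. exists x. exists w. forall u. (~C(v,p) & ~T(v) | T(x) & ~C(w,w) & G(u))

forall p. forall v. exists x. exists w. forall u. (~C(v,p) & ~T(v) | T(x) & ~C(w,w) & G(u))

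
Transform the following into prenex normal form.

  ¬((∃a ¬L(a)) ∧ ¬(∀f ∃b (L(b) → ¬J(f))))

First replace A → B with ¬A ∨ B.
  ¬((∃a ¬L(a)) ∧ ¬(∀f ∃b (¬L(b) ∨ ¬J(f))))
Move each ¬ inward, flipping quantifiers it crosses:
  (∀a L(a)) ∨ (∀f ∃b (¬L(b) ∨ ¬J(f)))
Finally move all quantifiers to the prefix:
  ∀a ∀f ∃b (L(a) ∨ ¬L(b) ∨ ¬J(f))

∀a ∀f ∃b (L(a) ∨ ¬L(b) ∨ ¬J(f))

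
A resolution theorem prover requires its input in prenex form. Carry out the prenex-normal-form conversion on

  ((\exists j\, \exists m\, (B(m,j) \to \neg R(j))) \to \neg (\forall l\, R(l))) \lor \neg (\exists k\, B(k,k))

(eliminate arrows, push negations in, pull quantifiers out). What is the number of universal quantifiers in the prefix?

3

First replace A → B with ¬A ∨ B.
  \neg (\exists j\, \exists m\, (\neg B(m,j) \lor \neg R(j))) \lor \neg (\forall l\, R(l)) \lor \neg (\exists k\, B(k,k))
Drive negations inward (¬∀x A ≡ ∃x ¬A, ¬∃x A ≡ ∀x ¬A, De Morgan for ∧/∨):
  (\forall j\, \forall m\, (B(m,j) \land R(j))) \lor (\exists l\, \neg R(l)) \lor (\forall k\, \neg B(k,k))
Finally move all quantifiers to the prefix:
  \forall j\, \forall m\, \exists l\, \forall k\, (B(m,j) \land R(j) \lor \neg R(l) \lor \neg B(k,k))
The prefix is \forall j \forall m \exists l \forall k: 3 universal, 1 existential.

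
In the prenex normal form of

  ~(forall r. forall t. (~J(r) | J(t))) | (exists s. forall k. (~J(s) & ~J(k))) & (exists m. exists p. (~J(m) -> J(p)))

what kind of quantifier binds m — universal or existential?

existential

First replace A → B with ¬A ∨ B.
  ~(forall r. forall t. (~J(r) | J(t))) | (exists s. forall k. (~J(s) & ~J(k))) & (exists m. exists p. (~~J(m) | J(p)))
Move each ¬ inward, flipping quantifiers it crosses:
  (exists r. exists t. (J(r) & ~J(t))) | (exists s. forall k. (~J(s) & ~J(k))) & (exists m. exists p. (J(m) | J(p)))
Extract every quantifier outward, since the variables are now distinct and don't occur free across branches:
  exists r. exists t. exists s. forall k. exists m. exists p. (J(r) & ~J(t) | ~J(s) & ~J(k) & (J(m) | J(p)))
The quantifier exists m sits under an even number of negations (counting the antecedent side of each →), so it remains existential.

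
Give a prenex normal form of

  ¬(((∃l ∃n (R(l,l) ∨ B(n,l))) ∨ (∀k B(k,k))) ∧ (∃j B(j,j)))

∀l ∀n ∃k ∀j (¬R(l,l) ∧ ¬B(n,l) ∧ ¬B(k,k) ∨ ¬B(j,j))

Push ¬ through the quantifiers and connectives to reach negation normal form:
  (∀l ∀n (¬R(l,l) ∧ ¬B(n,l))) ∧ (∃k ¬B(k,k)) ∨ (∀j ¬B(j,j))
All bound variables are already distinct, so no renaming is needed.
Extract every quantifier outward, since the variables are now distinct and don't occur free across branches:
  ∀l ∀n ∃k ∀j (¬R(l,l) ∧ ¬B(n,l) ∧ ¬B(k,k) ∨ ¬B(j,j))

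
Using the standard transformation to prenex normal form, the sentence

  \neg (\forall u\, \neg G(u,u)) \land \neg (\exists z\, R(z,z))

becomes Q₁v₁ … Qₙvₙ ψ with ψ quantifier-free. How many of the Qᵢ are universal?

1

Drive negations inward (¬∀x A ≡ ∃x ¬A, ¬∃x A ≡ ∀x ¬A, De Morgan for ∧/∨):
  (\exists u\, G(u,u)) \land (\forall z\, \neg R(z,z))
Finally move all quantifiers to the prefix:
  \exists u\, \forall z\, (G(u,u) \land \neg R(z,z))
The prefix is \exists u \forall z: 1 universal, 1 existential.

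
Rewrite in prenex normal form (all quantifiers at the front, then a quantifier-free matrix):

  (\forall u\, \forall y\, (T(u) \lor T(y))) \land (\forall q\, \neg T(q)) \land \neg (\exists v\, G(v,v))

Push ¬ through the quantifiers and connectives to reach negation normal form:
  (\forall u\, \forall y\, (T(u) \lor T(y))) \land (\forall q\, \neg T(q)) \land (\forall v\, \neg G(v,v))
All bound variables are already distinct, so no renaming is needed.
Extract every quantifier outward, since the variables are now distinct and don't occur free across branches:
  \forall u\, \forall y\, \forall q\, \forall v\, ((T(u) \lor T(y)) \land \neg T(q) \land \neg G(v,v))

\forall u\, \forall y\, \forall q\, \forall v\, ((T(u) \lor T(y)) \land \neg T(q) \land \neg G(v,v))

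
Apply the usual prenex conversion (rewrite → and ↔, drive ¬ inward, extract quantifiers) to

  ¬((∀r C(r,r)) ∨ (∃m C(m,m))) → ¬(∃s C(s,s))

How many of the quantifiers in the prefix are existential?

Eliminate → and ↔ using ¬ and ∨.
  ¬¬((∀r C(r,r)) ∨ (∃m C(m,m))) ∨ ¬(∃s C(s,s))
Drive negations inward (¬∀x A ≡ ∃x ¬A, ¬∃x A ≡ ∀x ¬A, De Morgan for ∧/∨):
  (∀r C(r,r)) ∨ (∃m C(m,m)) ∨ (∀s ¬C(s,s))
All bound variables are already distinct, so no renaming is needed.
Pull the quantifiers to the front (each side's bound variable is not free in the other side):
  ∀r ∃m ∀s (C(r,r) ∨ C(m,m) ∨ ¬C(s,s))
The prefix is ∀r ∃m ∀s: 2 universal, 1 existential.

1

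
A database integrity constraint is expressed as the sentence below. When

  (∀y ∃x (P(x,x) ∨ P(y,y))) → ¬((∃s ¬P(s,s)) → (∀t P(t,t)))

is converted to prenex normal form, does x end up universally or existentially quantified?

universal

Eliminate → and ↔ using ¬ and ∨.
  ¬(∀y ∃x (P(x,x) ∨ P(y,y))) ∨ ¬(¬(∃s ¬P(s,s)) ∨ (∀t P(t,t)))
Move each ¬ inward, flipping quantifiers it crosses:
  (∃y ∀x (¬P(x,x) ∧ ¬P(y,y))) ∨ (∃s ¬P(s,s)) ∧ (∃t ¬P(t,t))
All bound variables are already distinct, so no renaming is needed.
Extract every quantifier outward, since the variables are now distinct and don't occur free across branches:
  ∃y ∀x ∃s ∃t (¬P(x,x) ∧ ¬P(y,y) ∨ ¬P(s,s) ∧ ¬P(t,t))
The quantifier ∃x sits under an odd number of negations (counting the antecedent side of each →), so it flips to ∀x.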